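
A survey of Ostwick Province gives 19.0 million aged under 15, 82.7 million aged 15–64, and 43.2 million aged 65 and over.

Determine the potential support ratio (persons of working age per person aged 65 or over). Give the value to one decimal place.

Potential support ratio: 1.9

Potential support ratio = 82.7 / 43.2 = 1.9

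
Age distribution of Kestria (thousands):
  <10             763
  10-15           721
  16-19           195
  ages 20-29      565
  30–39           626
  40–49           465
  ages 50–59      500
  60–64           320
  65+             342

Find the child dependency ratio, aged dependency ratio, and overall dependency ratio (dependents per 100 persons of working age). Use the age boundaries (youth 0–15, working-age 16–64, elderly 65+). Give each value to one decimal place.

Youth dependency ratio: 55.6
Old-age dependency ratio: 12.8
Total dependency ratio: 68.4

0–15: 763 + 721 = 1484
16–64: 195 + 565 + 626 + 465 + 500 + 320 = 2671
65+: 342
Youth dependency ratio = 1484 / 2671 × 100 = 55.6
Old-age dependency ratio = 342 / 2671 × 100 = 12.8
Total dependency ratio = (1484 + 342) / 2671 × 100 = 1826 / 2671 × 100 = 68.4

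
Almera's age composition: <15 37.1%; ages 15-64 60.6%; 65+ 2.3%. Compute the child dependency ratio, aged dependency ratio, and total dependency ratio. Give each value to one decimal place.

Youth dependency ratio: 61.2
Old-age dependency ratio: 3.8
Total dependency ratio: 65.0

Youth dependency ratio = 37.1 / 60.6 × 100 = 61.2
Old-age dependency ratio = 2.3 / 60.6 × 100 = 3.8
Total dependency ratio = (37.1 + 2.3) / 60.6 × 100 = 39.4 / 60.6 × 100 = 65.0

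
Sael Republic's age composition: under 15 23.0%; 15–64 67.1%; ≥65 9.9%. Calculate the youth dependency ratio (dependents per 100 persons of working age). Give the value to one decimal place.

Youth dependency ratio = 23.0 / 67.1 × 100 = 34.3

Youth dependency ratio: 34.3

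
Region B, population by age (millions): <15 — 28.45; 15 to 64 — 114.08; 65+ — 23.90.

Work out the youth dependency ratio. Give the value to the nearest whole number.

Youth dependency ratio = 28.45 / 114.08 × 100 = 25

Youth dependency ratio: 25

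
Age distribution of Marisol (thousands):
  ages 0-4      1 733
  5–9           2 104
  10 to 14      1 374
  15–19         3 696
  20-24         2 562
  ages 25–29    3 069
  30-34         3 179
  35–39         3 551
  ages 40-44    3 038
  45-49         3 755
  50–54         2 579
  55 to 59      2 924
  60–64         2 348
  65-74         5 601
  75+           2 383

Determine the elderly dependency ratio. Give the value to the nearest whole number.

Old-age dependency ratio: 26

0–14: 1 733 + 2 104 + 1 374 = 5 211
15–64: 3 696 + 2 562 + 3 069 + 3 179 + 3 551 + 3 038 + 3 755 + 2 579 + 2 924 + 2 348 = 30 701
65+: 5 601 + 2 383 = 7 984
Old-age dependency ratio = 7 984 / 30 701 × 100 = 26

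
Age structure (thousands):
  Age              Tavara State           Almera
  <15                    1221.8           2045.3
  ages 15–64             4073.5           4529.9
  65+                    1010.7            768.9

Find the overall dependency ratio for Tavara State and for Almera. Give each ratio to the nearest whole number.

Tavara State: (1221.8 + 1010.7) / 4073.5 × 100 = 2232.5 / 4073.5 × 100 = 55
Almera: (2045.3 + 768.9) / 4529.9 × 100 = 2814.2 / 4529.9 × 100 = 62

Tavara State: 55
Almera: 62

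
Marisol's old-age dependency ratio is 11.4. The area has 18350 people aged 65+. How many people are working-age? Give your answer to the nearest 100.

Old-age dependency ratio = elderly / working-age × 100
11.4 = 18350 / W × 100
⇒ 161000

Working-age: 161000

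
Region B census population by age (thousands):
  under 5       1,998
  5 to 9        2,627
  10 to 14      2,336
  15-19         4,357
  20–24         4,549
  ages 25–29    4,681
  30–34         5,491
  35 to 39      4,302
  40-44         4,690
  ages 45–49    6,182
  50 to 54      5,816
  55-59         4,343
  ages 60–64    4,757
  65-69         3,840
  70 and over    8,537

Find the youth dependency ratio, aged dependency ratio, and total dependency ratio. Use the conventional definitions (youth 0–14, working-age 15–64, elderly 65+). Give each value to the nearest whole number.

0–14: 1,998 + 2,627 + 2,336 = 6,961
15–64: 4,357 + 4,549 + 4,681 + 5,491 + 4,302 + 4,690 + 6,182 + 5,816 + 4,343 + 4,757 = 49,168
65+: 3,840 + 8,537 = 12,377
Youth dependency ratio = 6,961 / 49,168 × 100 = 14
Old-age dependency ratio = 12,377 / 49,168 × 100 = 25
Total dependency ratio = (6,961 + 12,377) / 49,168 × 100 = 19,338 / 49,168 × 100 = 39

Youth dependency ratio: 14
Old-age dependency ratio: 25
Total dependency ratio: 39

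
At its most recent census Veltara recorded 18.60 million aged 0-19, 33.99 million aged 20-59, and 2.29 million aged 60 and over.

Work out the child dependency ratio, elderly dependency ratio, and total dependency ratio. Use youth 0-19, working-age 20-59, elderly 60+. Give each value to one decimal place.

Youth dependency ratio = 18.60 / 33.99 × 100 = 54.7
Old-age dependency ratio = 2.29 / 33.99 × 100 = 6.7
Total dependency ratio = (18.60 + 2.29) / 33.99 × 100 = 20.89 / 33.99 × 100 = 61.5

Youth dependency ratio: 54.7
Old-age dependency ratio: 6.7
Total dependency ratio: 61.5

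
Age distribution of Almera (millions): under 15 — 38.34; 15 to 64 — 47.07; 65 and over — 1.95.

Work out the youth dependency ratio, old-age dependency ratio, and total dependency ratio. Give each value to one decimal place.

Youth dependency ratio = 38.34 / 47.07 × 100 = 81.5
Old-age dependency ratio = 1.95 / 47.07 × 100 = 4.1
Total dependency ratio = (38.34 + 1.95) / 47.07 × 100 = 40.29 / 47.07 × 100 = 85.6

Youth dependency ratio: 81.5
Old-age dependency ratio: 4.1
Total dependency ratio: 85.6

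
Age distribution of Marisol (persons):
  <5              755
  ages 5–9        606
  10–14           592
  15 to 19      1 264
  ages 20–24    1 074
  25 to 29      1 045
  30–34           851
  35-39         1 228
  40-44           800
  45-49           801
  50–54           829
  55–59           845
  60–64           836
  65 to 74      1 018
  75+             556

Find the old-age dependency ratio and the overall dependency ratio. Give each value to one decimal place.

Old-age dependency ratio: 16.4
Total dependency ratio: 36.8

0–14: 755 + 606 + 592 = 1 953
15–64: 1 264 + 1 074 + 1 045 + 851 + 1 228 + 800 + 801 + 829 + 845 + 836 = 9 573
65+: 1 018 + 556 = 1 574
Old-age dependency ratio = 1 574 / 9 573 × 100 = 16.4
Total dependency ratio = (1 953 + 1 574) / 9 573 × 100 = 3 527 / 9 573 × 100 = 36.8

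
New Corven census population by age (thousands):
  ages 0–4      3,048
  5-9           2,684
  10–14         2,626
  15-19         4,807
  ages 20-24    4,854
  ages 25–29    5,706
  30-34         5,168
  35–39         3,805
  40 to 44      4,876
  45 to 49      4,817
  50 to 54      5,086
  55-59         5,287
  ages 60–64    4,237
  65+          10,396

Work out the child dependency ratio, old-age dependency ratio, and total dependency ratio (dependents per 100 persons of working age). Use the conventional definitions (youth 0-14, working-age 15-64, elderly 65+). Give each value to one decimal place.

0–14: 3,048 + 2,684 + 2,626 = 8,358
15–64: 4,807 + 4,854 + 5,706 + 5,168 + 3,805 + 4,876 + 4,817 + 5,086 + 5,287 + 4,237 = 48,643
65+: 10,396
Youth dependency ratio = 8,358 / 48,643 × 100 = 17.2
Old-age dependency ratio = 10,396 / 48,643 × 100 = 21.4
Total dependency ratio = (8,358 + 10,396) / 48,643 × 100 = 18,754 / 48,643 × 100 = 38.6

Youth dependency ratio: 17.2
Old-age dependency ratio: 21.4
Total dependency ratio: 38.6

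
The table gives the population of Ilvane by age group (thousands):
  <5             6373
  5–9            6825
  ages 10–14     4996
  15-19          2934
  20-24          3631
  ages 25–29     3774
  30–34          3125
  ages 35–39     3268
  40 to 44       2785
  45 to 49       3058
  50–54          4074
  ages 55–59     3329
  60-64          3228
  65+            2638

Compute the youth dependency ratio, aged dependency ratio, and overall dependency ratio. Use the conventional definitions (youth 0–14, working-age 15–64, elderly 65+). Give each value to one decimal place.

0–14: 6373 + 6825 + 4996 = 18194
15–64: 2934 + 3631 + 3774 + 3125 + 3268 + 2785 + 3058 + 4074 + 3329 + 3228 = 33206
65+: 2638
Youth dependency ratio = 18194 / 33206 × 100 = 54.8
Old-age dependency ratio = 2638 / 33206 × 100 = 7.9
Total dependency ratio = (18194 + 2638) / 33206 × 100 = 20832 / 33206 × 100 = 62.7

Youth dependency ratio: 54.8
Old-age dependency ratio: 7.9
Total dependency ratio: 62.7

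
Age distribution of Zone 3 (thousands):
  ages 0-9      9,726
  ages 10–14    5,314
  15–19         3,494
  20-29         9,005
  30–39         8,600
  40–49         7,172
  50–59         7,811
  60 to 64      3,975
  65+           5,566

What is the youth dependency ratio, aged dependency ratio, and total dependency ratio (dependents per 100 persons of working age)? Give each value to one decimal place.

0–14: 9,726 + 5,314 = 15,040
15–64: 3,494 + 9,005 + 8,600 + 7,172 + 7,811 + 3,975 = 40,057
65+: 5,566
Youth dependency ratio = 15,040 / 40,057 × 100 = 37.5
Old-age dependency ratio = 5,566 / 40,057 × 100 = 13.9
Total dependency ratio = (15,040 + 5,566) / 40,057 × 100 = 20,606 / 40,057 × 100 = 51.4

Youth dependency ratio: 37.5
Old-age dependency ratio: 13.9
Total dependency ratio: 51.4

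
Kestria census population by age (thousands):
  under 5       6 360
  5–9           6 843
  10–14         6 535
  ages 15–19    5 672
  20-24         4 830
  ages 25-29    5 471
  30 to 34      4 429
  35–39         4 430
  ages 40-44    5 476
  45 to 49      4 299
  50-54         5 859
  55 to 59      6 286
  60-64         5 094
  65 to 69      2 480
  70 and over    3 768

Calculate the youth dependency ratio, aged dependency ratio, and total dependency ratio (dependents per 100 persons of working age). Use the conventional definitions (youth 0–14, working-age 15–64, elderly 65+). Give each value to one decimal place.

0–14: 6 360 + 6 843 + 6 535 = 19 738
15–64: 5 672 + 4 830 + 5 471 + 4 429 + 4 430 + 5 476 + 4 299 + 5 859 + 6 286 + 5 094 = 51 846
65+: 2 480 + 3 768 = 6 248
Youth dependency ratio = 19 738 / 51 846 × 100 = 38.1
Old-age dependency ratio = 6 248 / 51 846 × 100 = 12.1
Total dependency ratio = (19 738 + 6 248) / 51 846 × 100 = 25 986 / 51 846 × 100 = 50.1

Youth dependency ratio: 38.1
Old-age dependency ratio: 12.1
Total dependency ratio: 50.1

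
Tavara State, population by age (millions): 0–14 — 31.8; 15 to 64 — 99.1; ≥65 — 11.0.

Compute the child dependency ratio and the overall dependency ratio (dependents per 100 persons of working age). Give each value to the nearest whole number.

Youth dependency ratio: 32
Total dependency ratio: 43

Youth dependency ratio = 31.8 / 99.1 × 100 = 32
Total dependency ratio = (31.8 + 11.0) / 99.1 × 100 = 42.8 / 99.1 × 100 = 43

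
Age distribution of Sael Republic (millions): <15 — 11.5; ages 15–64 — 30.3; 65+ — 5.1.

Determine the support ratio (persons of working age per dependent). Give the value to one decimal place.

Support ratio = 30.3 / (11.5 + 5.1) = 30.3 / 16.6 = 1.8

Support ratio: 1.8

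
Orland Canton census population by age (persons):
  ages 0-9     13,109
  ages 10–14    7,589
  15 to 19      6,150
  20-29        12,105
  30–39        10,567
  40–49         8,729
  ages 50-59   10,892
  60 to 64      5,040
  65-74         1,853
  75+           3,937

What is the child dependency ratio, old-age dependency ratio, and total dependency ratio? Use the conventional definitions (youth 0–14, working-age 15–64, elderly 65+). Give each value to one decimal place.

Youth dependency ratio: 38.7
Old-age dependency ratio: 10.8
Total dependency ratio: 49.5

0–14: 13,109 + 7,589 = 20,698
15–64: 6,150 + 12,105 + 10,567 + 8,729 + 10,892 + 5,040 = 53,483
65+: 1,853 + 3,937 = 5,790
Youth dependency ratio = 20,698 / 53,483 × 100 = 38.7
Old-age dependency ratio = 5,790 / 53,483 × 100 = 10.8
Total dependency ratio = (20,698 + 5,790) / 53,483 × 100 = 26,488 / 53,483 × 100 = 49.5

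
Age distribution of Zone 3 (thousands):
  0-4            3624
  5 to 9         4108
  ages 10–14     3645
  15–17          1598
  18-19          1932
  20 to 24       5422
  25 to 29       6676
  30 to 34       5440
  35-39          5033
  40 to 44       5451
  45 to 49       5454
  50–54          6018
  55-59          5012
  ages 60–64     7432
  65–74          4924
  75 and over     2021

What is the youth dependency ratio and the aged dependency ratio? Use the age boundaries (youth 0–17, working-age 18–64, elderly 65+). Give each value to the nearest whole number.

0–17: 3624 + 4108 + 3645 + 1598 = 12975
18–64: 1932 + 5422 + 6676 + 5440 + 5033 + 5451 + 5454 + 6018 + 5012 + 7432 = 53870
65+: 4924 + 2021 = 6945
Youth dependency ratio = 12975 / 53870 × 100 = 24
Old-age dependency ratio = 6945 / 53870 × 100 = 13

Youth dependency ratio: 24
Old-age dependency ratio: 13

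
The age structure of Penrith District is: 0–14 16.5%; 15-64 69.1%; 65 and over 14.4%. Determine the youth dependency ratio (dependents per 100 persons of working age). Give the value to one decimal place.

Youth dependency ratio: 23.9

Youth dependency ratio = 16.5 / 69.1 × 100 = 23.9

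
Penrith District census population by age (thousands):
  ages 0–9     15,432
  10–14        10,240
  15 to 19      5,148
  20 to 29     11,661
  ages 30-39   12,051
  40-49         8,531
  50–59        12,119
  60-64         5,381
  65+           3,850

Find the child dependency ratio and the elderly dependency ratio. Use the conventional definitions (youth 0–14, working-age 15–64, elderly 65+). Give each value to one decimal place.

0–14: 15,432 + 10,240 = 25,672
15–64: 5,148 + 11,661 + 12,051 + 8,531 + 12,119 + 5,381 = 54,891
65+: 3,850
Youth dependency ratio = 25,672 / 54,891 × 100 = 46.8
Old-age dependency ratio = 3,850 / 54,891 × 100 = 7.0

Youth dependency ratio: 46.8
Old-age dependency ratio: 7.0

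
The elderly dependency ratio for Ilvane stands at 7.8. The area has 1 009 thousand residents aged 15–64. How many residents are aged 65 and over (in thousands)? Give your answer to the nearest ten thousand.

Old-age dependency ratio = elderly / working-age × 100
7.8 = E / 1 009 × 100
⇒ 80

Aged 65 and over: 80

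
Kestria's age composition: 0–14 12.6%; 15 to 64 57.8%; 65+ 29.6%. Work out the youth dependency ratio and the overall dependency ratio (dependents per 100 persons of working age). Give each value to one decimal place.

Youth dependency ratio: 21.8
Total dependency ratio: 73.0

Youth dependency ratio = 12.6 / 57.8 × 100 = 21.8
Total dependency ratio = (12.6 + 29.6) / 57.8 × 100 = 42.2 / 57.8 × 100 = 73.0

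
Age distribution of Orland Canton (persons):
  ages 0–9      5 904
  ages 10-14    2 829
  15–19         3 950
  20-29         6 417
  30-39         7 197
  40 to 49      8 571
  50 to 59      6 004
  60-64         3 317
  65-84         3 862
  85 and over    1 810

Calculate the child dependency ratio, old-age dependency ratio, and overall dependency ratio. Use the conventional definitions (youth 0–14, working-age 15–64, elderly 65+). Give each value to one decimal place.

Youth dependency ratio: 24.6
Old-age dependency ratio: 16.0
Total dependency ratio: 40.6

0–14: 5 904 + 2 829 = 8 733
15–64: 3 950 + 6 417 + 7 197 + 8 571 + 6 004 + 3 317 = 35 456
65+: 3 862 + 1 810 = 5 672
Youth dependency ratio = 8 733 / 35 456 × 100 = 24.6
Old-age dependency ratio = 5 672 / 35 456 × 100 = 16.0
Total dependency ratio = (8 733 + 5 672) / 35 456 × 100 = 14 405 / 35 456 × 100 = 40.6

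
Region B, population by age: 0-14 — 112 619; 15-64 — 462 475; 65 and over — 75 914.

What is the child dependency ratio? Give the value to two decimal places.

Youth dependency ratio = 112 619 / 462 475 × 100 = 24.35

Youth dependency ratio: 24.35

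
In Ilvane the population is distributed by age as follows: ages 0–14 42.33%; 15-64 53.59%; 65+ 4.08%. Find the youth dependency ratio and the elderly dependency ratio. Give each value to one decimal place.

Youth dependency ratio: 79.0
Old-age dependency ratio: 7.6

Youth dependency ratio = 42.33 / 53.59 × 100 = 79.0
Old-age dependency ratio = 4.08 / 53.59 × 100 = 7.6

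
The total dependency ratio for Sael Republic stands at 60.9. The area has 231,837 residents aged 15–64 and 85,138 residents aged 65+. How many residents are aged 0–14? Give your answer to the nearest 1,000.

Aged 0–14: 56,000

Total dependency ratio = (youth + elderly) / working-age × 100
60.9 = (Y + 85,138) / 231,837 × 100
⇒ 56,000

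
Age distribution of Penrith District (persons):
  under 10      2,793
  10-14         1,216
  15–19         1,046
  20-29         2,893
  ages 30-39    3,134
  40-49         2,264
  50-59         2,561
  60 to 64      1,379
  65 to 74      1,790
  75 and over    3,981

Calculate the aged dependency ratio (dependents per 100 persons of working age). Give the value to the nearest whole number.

0–14: 2,793 + 1,216 = 4,009
15–64: 1,046 + 2,893 + 3,134 + 2,264 + 2,561 + 1,379 = 13,277
65+: 1,790 + 3,981 = 5,771
Old-age dependency ratio = 5,771 / 13,277 × 100 = 43

Old-age dependency ratio: 43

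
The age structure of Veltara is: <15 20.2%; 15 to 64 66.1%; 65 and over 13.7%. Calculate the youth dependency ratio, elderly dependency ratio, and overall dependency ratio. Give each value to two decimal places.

Youth dependency ratio = 20.2 / 66.1 × 100 = 30.56
Old-age dependency ratio = 13.7 / 66.1 × 100 = 20.73
Total dependency ratio = (20.2 + 13.7) / 66.1 × 100 = 33.9 / 66.1 × 100 = 51.29

Youth dependency ratio: 30.56
Old-age dependency ratio: 20.73
Total dependency ratio: 51.29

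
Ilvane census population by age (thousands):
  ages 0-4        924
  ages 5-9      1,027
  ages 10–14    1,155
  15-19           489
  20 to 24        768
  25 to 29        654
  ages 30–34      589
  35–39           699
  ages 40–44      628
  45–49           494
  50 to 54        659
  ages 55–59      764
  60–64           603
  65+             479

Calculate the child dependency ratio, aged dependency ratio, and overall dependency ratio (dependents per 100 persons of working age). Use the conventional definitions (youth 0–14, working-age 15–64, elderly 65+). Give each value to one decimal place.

0–14: 924 + 1,027 + 1,155 = 3,106
15–64: 489 + 768 + 654 + 589 + 699 + 628 + 494 + 659 + 764 + 603 = 6,347
65+: 479
Youth dependency ratio = 3,106 / 6,347 × 100 = 48.9
Old-age dependency ratio = 479 / 6,347 × 100 = 7.5
Total dependency ratio = (3,106 + 479) / 6,347 × 100 = 3,585 / 6,347 × 100 = 56.5

Youth dependency ratio: 48.9
Old-age dependency ratio: 7.5
Total dependency ratio: 56.5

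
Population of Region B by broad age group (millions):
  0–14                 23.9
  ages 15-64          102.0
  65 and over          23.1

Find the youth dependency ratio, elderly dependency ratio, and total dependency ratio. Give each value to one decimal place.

Youth dependency ratio: 23.4
Old-age dependency ratio: 22.6
Total dependency ratio: 46.1

Youth dependency ratio = 23.9 / 102.0 × 100 = 23.4
Old-age dependency ratio = 23.1 / 102.0 × 100 = 22.6
Total dependency ratio = (23.9 + 23.1) / 102.0 × 100 = 47.0 / 102.0 × 100 = 46.1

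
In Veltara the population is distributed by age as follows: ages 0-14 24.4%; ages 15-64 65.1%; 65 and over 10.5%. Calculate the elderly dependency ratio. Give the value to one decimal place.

Old-age dependency ratio: 16.1

Old-age dependency ratio = 10.5 / 65.1 × 100 = 16.1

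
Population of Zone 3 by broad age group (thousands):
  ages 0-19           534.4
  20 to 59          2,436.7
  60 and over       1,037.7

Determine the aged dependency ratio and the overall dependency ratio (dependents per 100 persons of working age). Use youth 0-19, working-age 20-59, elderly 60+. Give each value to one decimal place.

Old-age dependency ratio: 42.6
Total dependency ratio: 64.5

Old-age dependency ratio = 1,037.7 / 2,436.7 × 100 = 42.6
Total dependency ratio = (534.4 + 1,037.7) / 2,436.7 × 100 = 1,572.1 / 2,436.7 × 100 = 64.5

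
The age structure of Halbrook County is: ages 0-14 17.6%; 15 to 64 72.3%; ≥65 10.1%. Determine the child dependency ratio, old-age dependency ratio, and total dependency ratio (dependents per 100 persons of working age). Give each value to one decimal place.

Youth dependency ratio: 24.3
Old-age dependency ratio: 14.0
Total dependency ratio: 38.3

Youth dependency ratio = 17.6 / 72.3 × 100 = 24.3
Old-age dependency ratio = 10.1 / 72.3 × 100 = 14.0
Total dependency ratio = (17.6 + 10.1) / 72.3 × 100 = 27.7 / 72.3 × 100 = 38.3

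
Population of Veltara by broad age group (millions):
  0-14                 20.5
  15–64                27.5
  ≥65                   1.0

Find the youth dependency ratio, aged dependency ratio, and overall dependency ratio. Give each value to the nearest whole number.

Youth dependency ratio: 75
Old-age dependency ratio: 4
Total dependency ratio: 78

Youth dependency ratio = 20.5 / 27.5 × 100 = 75
Old-age dependency ratio = 1.0 / 27.5 × 100 = 4
Total dependency ratio = (20.5 + 1.0) / 27.5 × 100 = 21.5 / 27.5 × 100 = 78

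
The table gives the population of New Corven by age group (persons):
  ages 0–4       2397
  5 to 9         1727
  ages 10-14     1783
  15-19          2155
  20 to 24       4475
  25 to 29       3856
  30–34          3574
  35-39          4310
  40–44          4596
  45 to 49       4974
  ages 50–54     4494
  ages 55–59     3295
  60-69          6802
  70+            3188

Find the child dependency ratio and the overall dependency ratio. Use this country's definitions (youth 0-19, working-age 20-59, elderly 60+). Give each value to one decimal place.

0–19: 2397 + 1727 + 1783 + 2155 = 8062
20–59: 4475 + 3856 + 3574 + 4310 + 4596 + 4974 + 4494 + 3295 = 33574
60+: 6802 + 3188 = 9990
Youth dependency ratio = 8062 / 33574 × 100 = 24.0
Total dependency ratio = (8062 + 9990) / 33574 × 100 = 18052 / 33574 × 100 = 53.8

Youth dependency ratio: 24.0
Total dependency ratio: 53.8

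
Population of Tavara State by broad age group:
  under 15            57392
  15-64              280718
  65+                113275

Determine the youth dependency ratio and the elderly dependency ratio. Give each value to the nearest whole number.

Youth dependency ratio: 20
Old-age dependency ratio: 40

Youth dependency ratio = 57392 / 280718 × 100 = 20
Old-age dependency ratio = 113275 / 280718 × 100 = 40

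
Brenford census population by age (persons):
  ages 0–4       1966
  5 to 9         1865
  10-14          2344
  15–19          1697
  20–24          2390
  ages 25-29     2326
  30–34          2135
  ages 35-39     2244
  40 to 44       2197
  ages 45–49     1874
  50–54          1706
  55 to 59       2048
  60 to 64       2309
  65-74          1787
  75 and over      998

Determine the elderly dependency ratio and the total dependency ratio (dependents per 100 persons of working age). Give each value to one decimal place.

0–14: 1966 + 1865 + 2344 = 6175
15–64: 1697 + 2390 + 2326 + 2135 + 2244 + 2197 + 1874 + 1706 + 2048 + 2309 = 20926
65+: 1787 + 998 = 2785
Old-age dependency ratio = 2785 / 20926 × 100 = 13.3
Total dependency ratio = (6175 + 2785) / 20926 × 100 = 8960 / 20926 × 100 = 42.8

Old-age dependency ratio: 13.3
Total dependency ratio: 42.8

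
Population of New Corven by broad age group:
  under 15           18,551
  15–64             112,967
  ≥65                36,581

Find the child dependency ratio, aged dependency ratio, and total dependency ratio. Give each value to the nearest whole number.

Youth dependency ratio = 18,551 / 112,967 × 100 = 16
Old-age dependency ratio = 36,581 / 112,967 × 100 = 32
Total dependency ratio = (18,551 + 36,581) / 112,967 × 100 = 55,132 / 112,967 × 100 = 49

Youth dependency ratio: 16
Old-age dependency ratio: 32
Total dependency ratio: 49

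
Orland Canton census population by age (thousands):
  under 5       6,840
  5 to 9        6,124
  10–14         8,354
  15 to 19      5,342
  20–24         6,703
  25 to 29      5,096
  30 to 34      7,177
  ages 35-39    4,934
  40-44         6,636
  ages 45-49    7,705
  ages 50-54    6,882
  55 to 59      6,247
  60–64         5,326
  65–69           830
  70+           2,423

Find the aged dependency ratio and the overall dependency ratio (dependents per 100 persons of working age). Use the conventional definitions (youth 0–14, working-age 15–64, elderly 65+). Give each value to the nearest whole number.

Old-age dependency ratio: 5
Total dependency ratio: 40

0–14: 6,840 + 6,124 + 8,354 = 21,318
15–64: 5,342 + 6,703 + 5,096 + 7,177 + 4,934 + 6,636 + 7,705 + 6,882 + 6,247 + 5,326 = 62,048
65+: 830 + 2,423 = 3,253
Old-age dependency ratio = 3,253 / 62,048 × 100 = 5
Total dependency ratio = (21,318 + 3,253) / 62,048 × 100 = 24,571 / 62,048 × 100 = 40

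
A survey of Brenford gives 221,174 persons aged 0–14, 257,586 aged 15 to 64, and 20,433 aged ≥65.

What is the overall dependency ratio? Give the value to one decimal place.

Total dependency ratio = (221,174 + 20,433) / 257,586 × 100 = 241,607 / 257,586 × 100 = 93.8

Total dependency ratio: 93.8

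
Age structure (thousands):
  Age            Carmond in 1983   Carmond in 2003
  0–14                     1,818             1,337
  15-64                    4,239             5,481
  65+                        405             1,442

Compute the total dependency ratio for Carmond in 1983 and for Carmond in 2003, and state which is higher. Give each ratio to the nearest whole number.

Carmond in 1983: 52
Carmond in 2003: 51
Higher: Carmond in 1983

Carmond in 1983: (1,818 + 405) / 4,239 × 100 = 2,223 / 4,239 × 100 = 52
Carmond in 2003: (1,337 + 1,442) / 5,481 × 100 = 2,779 / 5,481 × 100 = 51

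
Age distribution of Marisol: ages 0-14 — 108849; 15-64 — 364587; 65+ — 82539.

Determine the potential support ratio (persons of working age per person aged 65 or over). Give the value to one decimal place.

Potential support ratio = 364587 / 82539 = 4.4

Potential support ratio: 4.4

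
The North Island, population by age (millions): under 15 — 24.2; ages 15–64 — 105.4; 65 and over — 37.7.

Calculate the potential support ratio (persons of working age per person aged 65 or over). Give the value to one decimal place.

Potential support ratio = 105.4 / 37.7 = 2.8

Potential support ratio: 2.8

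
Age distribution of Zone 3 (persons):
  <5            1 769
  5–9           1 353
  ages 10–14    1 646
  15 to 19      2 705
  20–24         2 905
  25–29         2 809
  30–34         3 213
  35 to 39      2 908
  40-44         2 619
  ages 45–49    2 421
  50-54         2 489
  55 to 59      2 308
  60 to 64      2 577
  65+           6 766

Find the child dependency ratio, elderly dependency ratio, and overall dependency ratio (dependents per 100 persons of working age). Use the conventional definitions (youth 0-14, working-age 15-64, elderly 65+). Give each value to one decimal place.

0–14: 1 769 + 1 353 + 1 646 = 4 768
15–64: 2 705 + 2 905 + 2 809 + 3 213 + 2 908 + 2 619 + 2 421 + 2 489 + 2 308 + 2 577 = 26 954
65+: 6 766
Youth dependency ratio = 4 768 / 26 954 × 100 = 17.7
Old-age dependency ratio = 6 766 / 26 954 × 100 = 25.1
Total dependency ratio = (4 768 + 6 766) / 26 954 × 100 = 11 534 / 26 954 × 100 = 42.8

Youth dependency ratio: 17.7
Old-age dependency ratio: 25.1
Total dependency ratio: 42.8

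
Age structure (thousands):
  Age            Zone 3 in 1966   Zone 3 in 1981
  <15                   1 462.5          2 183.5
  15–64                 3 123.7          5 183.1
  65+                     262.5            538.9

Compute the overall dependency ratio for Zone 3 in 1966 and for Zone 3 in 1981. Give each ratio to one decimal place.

Zone 3 in 1966: (1 462.5 + 262.5) / 3 123.7 × 100 = 1 725.0 / 3 123.7 × 100 = 55.2
Zone 3 in 1981: (2 183.5 + 538.9) / 5 183.1 × 100 = 2 722.4 / 5 183.1 × 100 = 52.5

Zone 3 in 1966: 55.2
Zone 3 in 1981: 52.5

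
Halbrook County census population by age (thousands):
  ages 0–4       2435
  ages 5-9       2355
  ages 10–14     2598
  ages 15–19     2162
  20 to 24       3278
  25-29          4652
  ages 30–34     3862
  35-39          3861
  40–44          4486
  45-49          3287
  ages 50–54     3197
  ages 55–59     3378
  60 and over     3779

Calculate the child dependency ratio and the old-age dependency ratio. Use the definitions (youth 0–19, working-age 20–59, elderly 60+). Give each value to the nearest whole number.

0–19: 2435 + 2355 + 2598 + 2162 = 9550
20–59: 3278 + 4652 + 3862 + 3861 + 4486 + 3287 + 3197 + 3378 = 30001
60+: 3779
Youth dependency ratio = 9550 / 30001 × 100 = 32
Old-age dependency ratio = 3779 / 30001 × 100 = 13

Youth dependency ratio: 32
Old-age dependency ratio: 13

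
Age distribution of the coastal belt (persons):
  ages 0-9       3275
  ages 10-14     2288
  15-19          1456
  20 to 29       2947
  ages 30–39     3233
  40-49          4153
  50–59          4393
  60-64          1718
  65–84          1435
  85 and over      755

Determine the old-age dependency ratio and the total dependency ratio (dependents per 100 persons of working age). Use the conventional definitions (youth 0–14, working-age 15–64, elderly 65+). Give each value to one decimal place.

Old-age dependency ratio: 12.2
Total dependency ratio: 43.3

0–14: 3275 + 2288 = 5563
15–64: 1456 + 2947 + 3233 + 4153 + 4393 + 1718 = 17900
65+: 1435 + 755 = 2190
Old-age dependency ratio = 2190 / 17900 × 100 = 12.2
Total dependency ratio = (5563 + 2190) / 17900 × 100 = 7753 / 17900 × 100 = 43.3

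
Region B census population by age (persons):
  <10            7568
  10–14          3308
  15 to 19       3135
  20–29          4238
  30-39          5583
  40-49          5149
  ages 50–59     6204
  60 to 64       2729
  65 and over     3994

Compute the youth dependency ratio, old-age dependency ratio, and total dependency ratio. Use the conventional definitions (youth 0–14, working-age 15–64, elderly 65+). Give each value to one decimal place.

0–14: 7568 + 3308 = 10876
15–64: 3135 + 4238 + 5583 + 5149 + 6204 + 2729 = 27038
65+: 3994
Youth dependency ratio = 10876 / 27038 × 100 = 40.2
Old-age dependency ratio = 3994 / 27038 × 100 = 14.8
Total dependency ratio = (10876 + 3994) / 27038 × 100 = 14870 / 27038 × 100 = 55.0

Youth dependency ratio: 40.2
Old-age dependency ratio: 14.8
Total dependency ratio: 55.0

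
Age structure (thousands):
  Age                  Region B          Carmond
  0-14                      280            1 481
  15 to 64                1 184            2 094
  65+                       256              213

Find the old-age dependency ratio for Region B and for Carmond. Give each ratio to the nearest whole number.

Region B: 22
Carmond: 10

Region B: 256 / 1 184 × 100 = 22
Carmond: 213 / 2 094 × 100 = 10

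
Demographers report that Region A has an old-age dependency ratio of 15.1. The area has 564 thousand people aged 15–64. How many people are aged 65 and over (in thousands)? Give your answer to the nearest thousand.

Old-age dependency ratio = elderly / working-age × 100
15.1 = E / 564 × 100
⇒ 85

Aged 65 and over: 85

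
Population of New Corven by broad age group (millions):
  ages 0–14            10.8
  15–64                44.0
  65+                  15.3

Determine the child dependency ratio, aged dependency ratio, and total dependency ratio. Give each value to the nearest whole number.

Youth dependency ratio = 10.8 / 44.0 × 100 = 25
Old-age dependency ratio = 15.3 / 44.0 × 100 = 35
Total dependency ratio = (10.8 + 15.3) / 44.0 × 100 = 26.1 / 44.0 × 100 = 59

Youth dependency ratio: 25
Old-age dependency ratio: 35
Total dependency ratio: 59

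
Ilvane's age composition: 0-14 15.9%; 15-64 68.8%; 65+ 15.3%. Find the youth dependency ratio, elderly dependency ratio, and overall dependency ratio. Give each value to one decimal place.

Youth dependency ratio: 23.1
Old-age dependency ratio: 22.2
Total dependency ratio: 45.3

Youth dependency ratio = 15.9 / 68.8 × 100 = 23.1
Old-age dependency ratio = 15.3 / 68.8 × 100 = 22.2
Total dependency ratio = (15.9 + 15.3) / 68.8 × 100 = 31.2 / 68.8 × 100 = 45.3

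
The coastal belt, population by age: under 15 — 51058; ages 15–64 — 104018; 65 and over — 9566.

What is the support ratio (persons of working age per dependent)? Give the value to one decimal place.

Support ratio = 104018 / (51058 + 9566) = 104018 / 60624 = 1.7

Support ratio: 1.7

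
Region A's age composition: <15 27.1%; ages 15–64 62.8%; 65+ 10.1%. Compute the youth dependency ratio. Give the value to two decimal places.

Youth dependency ratio = 27.1 / 62.8 × 100 = 43.15

Youth dependency ratio: 43.15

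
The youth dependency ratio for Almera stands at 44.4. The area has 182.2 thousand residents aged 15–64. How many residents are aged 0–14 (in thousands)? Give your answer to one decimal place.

Youth dependency ratio = youth / working-age × 100
44.4 = Y / 182.2 × 100
⇒ 80.9

Aged 0–14: 80.9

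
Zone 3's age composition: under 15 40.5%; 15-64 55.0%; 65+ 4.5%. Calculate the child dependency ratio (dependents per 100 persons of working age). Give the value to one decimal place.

Youth dependency ratio = 40.5 / 55.0 × 100 = 73.6

Youth dependency ratio: 73.6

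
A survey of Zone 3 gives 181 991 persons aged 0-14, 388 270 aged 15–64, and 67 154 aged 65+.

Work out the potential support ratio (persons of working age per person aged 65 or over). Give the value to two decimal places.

Potential support ratio: 5.78

Potential support ratio = 388 270 / 67 154 = 5.78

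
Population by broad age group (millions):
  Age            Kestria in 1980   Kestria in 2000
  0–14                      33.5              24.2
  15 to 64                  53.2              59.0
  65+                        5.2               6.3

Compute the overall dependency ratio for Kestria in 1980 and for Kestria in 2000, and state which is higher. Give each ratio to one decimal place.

Kestria in 1980: (33.5 + 5.2) / 53.2 × 100 = 38.7 / 53.2 × 100 = 72.7
Kestria in 2000: (24.2 + 6.3) / 59.0 × 100 = 30.5 / 59.0 × 100 = 51.7

Kestria in 1980: 72.7
Kestria in 2000: 51.7
Higher: Kestria in 1980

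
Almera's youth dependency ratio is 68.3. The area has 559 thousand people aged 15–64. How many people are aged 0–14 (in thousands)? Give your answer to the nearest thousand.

Aged 0–14: 382

Youth dependency ratio = youth / working-age × 100
68.3 = Y / 559 × 100
⇒ 382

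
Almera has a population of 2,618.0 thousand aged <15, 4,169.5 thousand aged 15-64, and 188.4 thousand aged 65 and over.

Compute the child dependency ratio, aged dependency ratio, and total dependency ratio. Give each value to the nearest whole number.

Youth dependency ratio: 63
Old-age dependency ratio: 5
Total dependency ratio: 67

Youth dependency ratio = 2,618.0 / 4,169.5 × 100 = 63
Old-age dependency ratio = 188.4 / 4,169.5 × 100 = 5
Total dependency ratio = (2,618.0 + 188.4) / 4,169.5 × 100 = 2,806.4 / 4,169.5 × 100 = 67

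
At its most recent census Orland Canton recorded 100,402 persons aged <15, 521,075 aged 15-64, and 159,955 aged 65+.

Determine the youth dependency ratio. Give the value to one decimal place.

Youth dependency ratio: 19.3

Youth dependency ratio = 100,402 / 521,075 × 100 = 19.3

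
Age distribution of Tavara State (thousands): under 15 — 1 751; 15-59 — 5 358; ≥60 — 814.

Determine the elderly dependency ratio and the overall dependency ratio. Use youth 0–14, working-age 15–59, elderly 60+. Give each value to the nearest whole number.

Old-age dependency ratio: 15
Total dependency ratio: 48

Old-age dependency ratio = 814 / 5 358 × 100 = 15
Total dependency ratio = (1 751 + 814) / 5 358 × 100 = 2 565 / 5 358 × 100 = 48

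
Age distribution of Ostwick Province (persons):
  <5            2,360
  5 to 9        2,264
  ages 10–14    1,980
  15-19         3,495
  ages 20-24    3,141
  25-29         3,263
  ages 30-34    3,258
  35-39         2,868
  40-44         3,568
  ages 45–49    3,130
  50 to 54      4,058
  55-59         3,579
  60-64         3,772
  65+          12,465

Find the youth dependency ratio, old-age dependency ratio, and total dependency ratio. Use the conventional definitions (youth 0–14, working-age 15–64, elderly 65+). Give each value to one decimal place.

Youth dependency ratio: 19.3
Old-age dependency ratio: 36.5
Total dependency ratio: 55.9

0–14: 2,360 + 2,264 + 1,980 = 6,604
15–64: 3,495 + 3,141 + 3,263 + 3,258 + 2,868 + 3,568 + 3,130 + 4,058 + 3,579 + 3,772 = 34,132
65+: 12,465
Youth dependency ratio = 6,604 / 34,132 × 100 = 19.3
Old-age dependency ratio = 12,465 / 34,132 × 100 = 36.5
Total dependency ratio = (6,604 + 12,465) / 34,132 × 100 = 19,069 / 34,132 × 100 = 55.9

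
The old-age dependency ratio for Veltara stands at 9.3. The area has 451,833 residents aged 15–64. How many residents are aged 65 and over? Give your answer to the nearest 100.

Old-age dependency ratio = elderly / working-age × 100
9.3 = E / 451,833 × 100
⇒ 42,000

Aged 65 and over: 42,000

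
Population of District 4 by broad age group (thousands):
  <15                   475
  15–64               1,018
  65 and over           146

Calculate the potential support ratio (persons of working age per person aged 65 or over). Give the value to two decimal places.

Potential support ratio = 1,018 / 146 = 6.97

Potential support ratio: 6.97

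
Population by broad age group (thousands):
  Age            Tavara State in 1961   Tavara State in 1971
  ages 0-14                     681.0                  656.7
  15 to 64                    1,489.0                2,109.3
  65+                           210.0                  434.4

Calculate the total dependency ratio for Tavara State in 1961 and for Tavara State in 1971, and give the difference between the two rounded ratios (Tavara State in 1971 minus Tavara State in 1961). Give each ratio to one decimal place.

Tavara State in 1961: 59.8
Tavara State in 1971: 51.7
Difference: -8.1

Tavara State in 1961: (681.0 + 210.0) / 1,489.0 × 100 = 891.0 / 1,489.0 × 100 = 59.8
Tavara State in 1971: (656.7 + 434.4) / 2,109.3 × 100 = 1,091.1 / 2,109.3 × 100 = 51.7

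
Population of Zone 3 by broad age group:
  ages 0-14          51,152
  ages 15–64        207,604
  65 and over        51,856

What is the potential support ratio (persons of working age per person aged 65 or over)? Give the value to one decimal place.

Potential support ratio = 207,604 / 51,856 = 4.0

Potential support ratio: 4.0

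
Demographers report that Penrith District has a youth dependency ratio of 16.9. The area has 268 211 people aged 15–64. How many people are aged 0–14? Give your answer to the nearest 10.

Aged 0–14: 45 330

Youth dependency ratio = youth / working-age × 100
16.9 = Y / 268 211 × 100
⇒ 45 330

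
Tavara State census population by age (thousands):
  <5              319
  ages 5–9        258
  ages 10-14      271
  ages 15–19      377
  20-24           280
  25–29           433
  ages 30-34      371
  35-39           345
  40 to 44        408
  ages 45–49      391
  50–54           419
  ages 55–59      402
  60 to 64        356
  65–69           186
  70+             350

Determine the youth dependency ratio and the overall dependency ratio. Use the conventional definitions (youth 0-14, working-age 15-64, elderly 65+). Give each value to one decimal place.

0–14: 319 + 258 + 271 = 848
15–64: 377 + 280 + 433 + 371 + 345 + 408 + 391 + 419 + 402 + 356 = 3 782
65+: 186 + 350 = 536
Youth dependency ratio = 848 / 3 782 × 100 = 22.4
Total dependency ratio = (848 + 536) / 3 782 × 100 = 1 384 / 3 782 × 100 = 36.6

Youth dependency ratio: 22.4
Total dependency ratio: 36.6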